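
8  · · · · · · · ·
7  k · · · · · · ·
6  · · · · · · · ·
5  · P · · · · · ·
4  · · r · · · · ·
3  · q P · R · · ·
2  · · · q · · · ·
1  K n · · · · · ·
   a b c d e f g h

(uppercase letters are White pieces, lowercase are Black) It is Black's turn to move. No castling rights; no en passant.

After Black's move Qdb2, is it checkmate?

After Qdb2: white king on a1; in check: yes, from the black queen on b2.
King squares — b1: attacked by Qb2; a2: attacked by Qb2; b2: attacked by Qb3.
White has no legal moves → checkmate.

yes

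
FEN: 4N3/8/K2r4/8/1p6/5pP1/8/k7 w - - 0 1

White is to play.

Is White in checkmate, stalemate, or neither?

White to move; white king on a6.
In check: yes, from the black rook on d6.
Legal moves for White: Kb7, Ka7, Kb5, Ka5, Nxd6.
White is in check but has 5 legal moves → neither.

neither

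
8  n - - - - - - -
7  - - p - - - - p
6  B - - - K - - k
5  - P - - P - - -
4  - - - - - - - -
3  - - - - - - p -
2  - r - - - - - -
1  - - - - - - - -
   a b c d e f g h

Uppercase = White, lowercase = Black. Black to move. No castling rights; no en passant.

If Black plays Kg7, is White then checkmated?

After Kg7: white king on e6; in check: no.
White is not in check, so this cannot be checkmate.

no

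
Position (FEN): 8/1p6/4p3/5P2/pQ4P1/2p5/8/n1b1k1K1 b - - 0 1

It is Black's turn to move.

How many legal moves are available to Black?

Black to move; king on e1.
In check: no.
Legal moves: Ke2, Kd2, Kd1, Bh6, Bg5, Bf4, Be3+, Ba3, Bd2, Bb2, Nb3, Nc2, exf5, b6, e5, a3, b5.
Count: 17.

17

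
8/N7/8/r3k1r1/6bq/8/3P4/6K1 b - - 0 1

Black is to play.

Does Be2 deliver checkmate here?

yes

After Be2: white king on g1; in check: yes, from the black rook on g5.
King squares — f1: attacked by Be2; h1: attacked by Qh4; f2: attacked by Qh4; g2: attacked by Rg5; h2: attacked by Qh4.
White has no legal moves → checkmate.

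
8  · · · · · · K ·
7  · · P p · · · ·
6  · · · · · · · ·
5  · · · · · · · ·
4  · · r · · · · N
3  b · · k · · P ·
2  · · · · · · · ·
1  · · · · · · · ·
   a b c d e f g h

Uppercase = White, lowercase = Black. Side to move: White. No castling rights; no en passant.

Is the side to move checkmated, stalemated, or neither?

White to move; white king on g8.
In check: no.
Legal moves for White: Kh8, Kh7, Kg7, Kf7, Ng6, Nf5, Nf3, Ng2, c8=Q, c8=R, c8=B, c8=N, g4.
White has 13 legal moves and is not in check → neither.

neither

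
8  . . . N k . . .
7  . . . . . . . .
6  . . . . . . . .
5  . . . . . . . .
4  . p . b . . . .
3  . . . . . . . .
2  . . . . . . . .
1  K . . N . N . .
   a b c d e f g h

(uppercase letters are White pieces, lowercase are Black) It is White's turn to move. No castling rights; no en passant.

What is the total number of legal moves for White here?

White to move; king on a1.
In check: yes, from the black bishop on d4.
Legal moves: Ka2, Kb1, Nc3, Nb2.
Count: 4.

4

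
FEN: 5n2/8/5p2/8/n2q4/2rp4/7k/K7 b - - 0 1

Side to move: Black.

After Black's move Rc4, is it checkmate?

no

After Rc4: white king on a1; in check: yes, from the black queen on d4.
White has 2 legal replies: Ka2, Kb1.
In check but a legal move exists → not checkmate.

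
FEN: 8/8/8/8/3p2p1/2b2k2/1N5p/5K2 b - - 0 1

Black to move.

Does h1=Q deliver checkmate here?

After h1=Q: white king on f1; in check: yes, from the black queen on h1.
King squares — e1: attacked by Qh1; g1: attacked by Qh1; e2: attacked by Kf3; f2: attacked by Kf3; g2: attacked by Qh1.
White has no legal moves → checkmate.

yes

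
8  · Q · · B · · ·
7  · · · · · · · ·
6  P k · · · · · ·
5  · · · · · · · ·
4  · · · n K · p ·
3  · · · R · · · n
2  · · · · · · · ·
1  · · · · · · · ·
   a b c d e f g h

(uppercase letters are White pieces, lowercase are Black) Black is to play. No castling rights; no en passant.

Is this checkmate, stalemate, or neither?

neither

Black to move; black king on b6.
In check: yes, from the white queen on b8.
King squares — a5: available; b5: attacked by Qb8; c5: available; a6: available; c6: attacked by Be8; a7: attacked by Qb8; b7: attacked by Pa6; c7: attacked by Qb8.
Legal moves for Black: Kxa6, Kc5, Ka5.
Black is in check but has 3 legal moves → neither.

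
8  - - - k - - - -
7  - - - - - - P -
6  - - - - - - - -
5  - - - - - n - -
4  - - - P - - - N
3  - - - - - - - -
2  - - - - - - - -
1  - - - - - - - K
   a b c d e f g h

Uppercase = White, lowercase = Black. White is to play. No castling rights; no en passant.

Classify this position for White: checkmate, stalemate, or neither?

White to move; white king on h1.
In check: no.
Legal moves for White: Ng6, Nxf5, Nf3, Ng2, Kh2, Kg2, Kg1, g8=Q+, g8=R+, g8=B, g8=N, d5.
White has 12 legal moves and is not in check → neither.

neither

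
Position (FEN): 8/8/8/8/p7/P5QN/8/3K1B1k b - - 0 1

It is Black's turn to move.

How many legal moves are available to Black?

0

Black to move; king on h1.
In check: no.
Legal moves: none.
Count: 0.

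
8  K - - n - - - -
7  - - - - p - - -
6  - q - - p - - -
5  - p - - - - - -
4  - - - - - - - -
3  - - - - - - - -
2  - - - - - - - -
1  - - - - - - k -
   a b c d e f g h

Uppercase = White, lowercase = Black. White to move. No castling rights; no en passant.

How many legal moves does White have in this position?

White to move; king on a8.
In check: no.
Legal moves: none.
Count: 0.

0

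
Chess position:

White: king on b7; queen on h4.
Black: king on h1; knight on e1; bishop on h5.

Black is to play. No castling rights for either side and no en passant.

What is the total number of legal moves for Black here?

2

Black to move; king on h1.
In check: yes, from the white queen on h4.
Legal moves: Kg2, Kg1.
Count: 2.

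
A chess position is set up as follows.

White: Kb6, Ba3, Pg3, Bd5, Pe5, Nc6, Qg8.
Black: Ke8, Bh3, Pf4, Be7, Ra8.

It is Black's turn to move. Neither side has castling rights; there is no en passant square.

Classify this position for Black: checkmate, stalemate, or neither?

Black to move; black king on e8.
In check: yes, from the white queen on g8.
Legal moves for Black: Kd7, Bf8.
Black is in check but has 2 legal moves → neither.

neither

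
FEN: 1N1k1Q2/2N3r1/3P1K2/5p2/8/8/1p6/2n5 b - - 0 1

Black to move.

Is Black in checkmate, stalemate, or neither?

checkmate

Black to move; black king on d8.
In check: yes, from the white queen on f8.
King squares — c7: attacked by Pd6; d7: attacked by Nb8; e7: attacked by Pd6; c8: attacked by Qf8; e8: attacked by Nc7.
Legal moves for Black: none.
In check with no legal moves → checkmate.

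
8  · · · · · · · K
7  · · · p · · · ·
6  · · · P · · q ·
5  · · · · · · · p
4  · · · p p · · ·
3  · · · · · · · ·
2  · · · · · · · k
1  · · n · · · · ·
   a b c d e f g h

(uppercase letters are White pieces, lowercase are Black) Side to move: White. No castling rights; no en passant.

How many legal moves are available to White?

White to move; king on h8.
In check: no.
Legal moves: none.
Count: 0.

0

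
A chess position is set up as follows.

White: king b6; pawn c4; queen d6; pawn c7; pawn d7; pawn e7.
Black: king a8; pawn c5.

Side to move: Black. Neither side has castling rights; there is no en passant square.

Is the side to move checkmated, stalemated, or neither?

stalemate

Black to move; black king on a8.
In check: no.
King squares — a7: attacked by Kb6; b7: attacked by Kb6; b8: attacked by Pc7.
Legal moves for Black: none.
Not in check and no legal moves → stalemate.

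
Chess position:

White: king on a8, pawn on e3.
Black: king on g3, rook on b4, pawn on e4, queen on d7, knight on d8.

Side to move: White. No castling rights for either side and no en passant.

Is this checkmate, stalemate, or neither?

White to move; white king on a8.
In check: no.
King squares — a7: attacked by Qd7; b7: attacked by Rb4; b8: attacked by Rb4.
Legal moves for White: none.
Not in check and no legal moves → stalemate.

stalemate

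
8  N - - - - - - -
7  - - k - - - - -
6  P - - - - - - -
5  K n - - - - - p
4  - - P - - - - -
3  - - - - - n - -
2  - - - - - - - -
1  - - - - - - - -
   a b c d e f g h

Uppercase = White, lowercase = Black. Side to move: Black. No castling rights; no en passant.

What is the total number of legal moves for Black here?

Black to move; king on c7.
In check: yes, from the white knight on a8.
Legal moves: Kd8, Kc8, Kb8, Kd7, Kd6, Kc6.
Count: 6.

6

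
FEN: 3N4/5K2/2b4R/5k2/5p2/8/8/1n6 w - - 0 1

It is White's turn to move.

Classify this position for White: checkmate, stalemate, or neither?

neither

White to move; white king on f7.
In check: no.
Legal moves for White include: Nb7, Ne6, Nxc6, Kg8, Kf8, Kg7, Ke7, Rh8, Rh7, Rg6, Rf6+, Re6, Rd6, Rxc6, Rh5+, Rh4, Rh3, Rh2, ... (list truncated; more exist).
White has legal moves and is not in check → neither.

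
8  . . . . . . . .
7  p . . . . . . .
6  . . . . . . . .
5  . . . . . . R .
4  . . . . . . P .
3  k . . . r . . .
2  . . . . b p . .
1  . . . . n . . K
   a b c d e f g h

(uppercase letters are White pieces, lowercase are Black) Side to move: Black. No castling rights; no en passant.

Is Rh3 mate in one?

yes

After Rh3: white king on h1; in check: yes, from the black rook on h3.
King squares — g1: attacked by Pf2; g2: attacked by Ne1; h2: attacked by Rh3.
White has no legal moves → checkmate.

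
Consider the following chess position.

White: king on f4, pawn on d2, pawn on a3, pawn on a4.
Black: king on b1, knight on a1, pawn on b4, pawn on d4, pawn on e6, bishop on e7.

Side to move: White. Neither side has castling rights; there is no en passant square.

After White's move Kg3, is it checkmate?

After Kg3: black king on b1; in check: no.
Black is not in check, so this cannot be checkmate.

no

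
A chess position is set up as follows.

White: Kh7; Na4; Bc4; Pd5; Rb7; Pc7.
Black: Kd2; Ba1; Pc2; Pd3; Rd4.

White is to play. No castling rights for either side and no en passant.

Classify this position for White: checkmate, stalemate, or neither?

neither

White to move; white king on h7.
In check: no.
Legal moves for White include: Kh8, Kg8, Kg7, Kh6, Kg6, Rb8, Ra7, Rb6, Rb5, Rb4, Rb3, Rb2, Rb1, Ba6, Bb5, Bxd3, Bb3, Ba2, ... (list truncated; more exist).
White has legal moves and is not in check → neither.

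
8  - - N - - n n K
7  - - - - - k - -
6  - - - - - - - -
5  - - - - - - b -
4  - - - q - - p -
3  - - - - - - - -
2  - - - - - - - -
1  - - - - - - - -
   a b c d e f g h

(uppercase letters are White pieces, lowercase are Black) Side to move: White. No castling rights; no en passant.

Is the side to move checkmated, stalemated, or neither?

checkmate

White to move; white king on h8.
In check: yes, from the black queen on d4.
King squares — g7: attacked by Qd4; h7: attacked by Nf8; g8: attacked by Kf7.
Legal moves for White: none.
In check with no legal moves → checkmate.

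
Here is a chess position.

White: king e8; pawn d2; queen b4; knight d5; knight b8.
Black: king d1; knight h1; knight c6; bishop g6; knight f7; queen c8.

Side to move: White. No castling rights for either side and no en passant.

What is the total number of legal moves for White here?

0

White to move; king on e8.
In check: yes, from the black queen on c8.
Legal moves: none.
Count: 0.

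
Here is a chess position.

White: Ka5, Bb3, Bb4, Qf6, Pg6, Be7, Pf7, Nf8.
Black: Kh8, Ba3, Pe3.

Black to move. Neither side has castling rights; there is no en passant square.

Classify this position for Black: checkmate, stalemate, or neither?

checkmate

Black to move; black king on h8.
In check: yes, from the white queen on f6.
King squares — g7: attacked by Qf6; h7: attacked by Pg6; g8: attacked by Pf7.
Legal moves for Black: none.
In check with no legal moves → checkmate.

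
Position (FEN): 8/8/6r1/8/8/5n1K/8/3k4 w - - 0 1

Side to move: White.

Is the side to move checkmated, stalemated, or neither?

stalemate

White to move; white king on h3.
In check: no.
King squares — g2: attacked by Rg6; h2: attacked by Nf3; g3: attacked by Rg6; g4: attacked by Rg6; h4: attacked by Nf3.
Legal moves for White: none.
Not in check and no legal moves → stalemate.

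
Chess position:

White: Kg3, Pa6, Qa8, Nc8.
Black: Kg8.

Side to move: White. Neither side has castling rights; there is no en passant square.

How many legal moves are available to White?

White to move; king on g3.
In check: no.
Legal moves: Ne7+, Na7+, Nd6+, Nb6+, Qb8, Qb7, Qa7, Qc6, Qd5+, Qe4, Qf3, Qg2, Qh1, Kh4, Kg4, Kf4, Kh3, Kf3, Kh2, Kg2, Kf2, a7.
Count: 22.

22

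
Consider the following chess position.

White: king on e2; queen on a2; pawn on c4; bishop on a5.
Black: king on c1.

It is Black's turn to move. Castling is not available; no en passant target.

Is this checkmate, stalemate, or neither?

Black to move; black king on c1.
In check: no.
King squares — b1: attacked by Qa2; d1: attacked by Ke2; b2: attacked by Qa2; c2: attacked by Qa2; d2: attacked by Qa2.
Legal moves for Black: none.
Not in check and no legal moves → stalemate.

stalemate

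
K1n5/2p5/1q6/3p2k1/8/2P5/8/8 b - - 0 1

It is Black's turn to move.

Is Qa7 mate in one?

yes

After Qa7: white king on a8; in check: yes, from the black queen on a7.
King squares — a7: attacked by Nc8; b7: attacked by Qa7; b8: attacked by Qa7.
White has no legal moves → checkmate.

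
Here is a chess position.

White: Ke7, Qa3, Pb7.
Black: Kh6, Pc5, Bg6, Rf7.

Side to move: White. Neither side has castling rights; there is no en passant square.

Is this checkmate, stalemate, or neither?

neither

White to move; white king on e7.
In check: yes, from the black rook on f7.
Legal moves for White: Ke8, Kd8, Ke6, Kd6.
White is in check but has 4 legal moves → neither.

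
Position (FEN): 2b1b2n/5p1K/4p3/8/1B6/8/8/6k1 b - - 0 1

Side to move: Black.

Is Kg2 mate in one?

no

After Kg2: white king on h7; in check: no.
White is not in check, so this cannot be checkmate.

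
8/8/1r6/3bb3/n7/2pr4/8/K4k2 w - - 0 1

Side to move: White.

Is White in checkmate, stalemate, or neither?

stalemate

White to move; white king on a1.
In check: no.
King squares — b1: attacked by Rb6; a2: attacked by Bd5; b2: attacked by Pc3.
Legal moves for White: none.
Not in check and no legal moves → stalemate.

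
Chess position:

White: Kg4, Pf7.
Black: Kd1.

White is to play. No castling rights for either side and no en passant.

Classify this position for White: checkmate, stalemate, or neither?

neither

White to move; white king on g4.
In check: no.
Legal moves for White: Kh5, Kg5, Kf5, Kh4, Kf4, Kh3, Kg3, Kf3, f8=Q, f8=R, f8=B, f8=N.
White has 12 legal moves and is not in check → neither.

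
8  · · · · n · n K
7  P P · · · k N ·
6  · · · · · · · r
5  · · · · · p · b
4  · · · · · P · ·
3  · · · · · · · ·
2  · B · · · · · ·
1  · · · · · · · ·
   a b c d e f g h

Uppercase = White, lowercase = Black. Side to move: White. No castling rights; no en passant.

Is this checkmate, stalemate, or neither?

White to move; white king on h8.
In check: yes, from the black rook on h6.
King squares — g7: own knight; h7: attacked by Rh6; g8: attacked by Kf7.
Legal moves for White: none.
In check with no legal moves → checkmate.

checkmate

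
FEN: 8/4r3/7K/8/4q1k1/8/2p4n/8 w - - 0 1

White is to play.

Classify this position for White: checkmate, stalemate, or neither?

White to move; white king on h6.
In check: no.
King squares — g5: attacked by Kg4; h5: attacked by Kg4; g6: attacked by Qe4; g7: attacked by Re7; h7: attacked by Qe4.
Legal moves for White: none.
Not in check and no legal moves → stalemate.

stalemate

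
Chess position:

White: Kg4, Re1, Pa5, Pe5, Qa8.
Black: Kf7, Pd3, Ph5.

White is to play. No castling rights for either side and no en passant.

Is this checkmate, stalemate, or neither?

neither

White to move; white king on g4.
In check: yes, from the black pawn on h5.
Legal moves for White: Kxh5, Kg5, Kf5, Kh4, Kf4, Kh3, Kg3, Kf3.
White is in check but has 8 legal moves → neither.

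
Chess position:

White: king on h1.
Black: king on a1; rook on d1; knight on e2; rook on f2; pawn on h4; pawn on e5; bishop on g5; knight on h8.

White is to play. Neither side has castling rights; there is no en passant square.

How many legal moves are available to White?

White to move; king on h1.
In check: yes, from the black rook on d1.
Legal moves: none.
Count: 0.

0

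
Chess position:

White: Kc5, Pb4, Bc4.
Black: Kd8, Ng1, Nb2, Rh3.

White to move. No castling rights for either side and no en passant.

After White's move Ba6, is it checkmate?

no

After Ba6: black king on d8; in check: no.
Black is not in check, so this cannot be checkmate.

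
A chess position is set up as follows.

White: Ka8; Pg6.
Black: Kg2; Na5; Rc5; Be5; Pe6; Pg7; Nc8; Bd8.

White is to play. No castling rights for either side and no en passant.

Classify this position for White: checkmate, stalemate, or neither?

stalemate

White to move; white king on a8.
In check: no.
King squares — a7: attacked by Nc8; b7: attacked by Na5; b8: attacked by Be5.
Legal moves for White: none.
Not in check and no legal moves → stalemate.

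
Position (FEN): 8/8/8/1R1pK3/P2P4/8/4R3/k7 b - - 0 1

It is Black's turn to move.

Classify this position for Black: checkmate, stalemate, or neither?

stalemate

Black to move; black king on a1.
In check: no.
King squares — b1: attacked by Rb5; a2: attacked by Re2; b2: attacked by Re2.
Legal moves for Black: none.
Not in check and no legal moves → stalemate.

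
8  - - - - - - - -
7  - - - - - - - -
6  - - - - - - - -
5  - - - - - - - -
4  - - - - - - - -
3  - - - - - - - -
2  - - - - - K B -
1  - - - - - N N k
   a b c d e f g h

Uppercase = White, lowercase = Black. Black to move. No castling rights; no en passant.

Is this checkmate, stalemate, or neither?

Black to move; black king on h1.
In check: yes, from the white bishop on g2.
King squares — g1: attacked by Kf2; g2: attacked by Kf2; h2: attacked by Nf1.
Legal moves for Black: none.
In check with no legal moves → checkmate.

checkmate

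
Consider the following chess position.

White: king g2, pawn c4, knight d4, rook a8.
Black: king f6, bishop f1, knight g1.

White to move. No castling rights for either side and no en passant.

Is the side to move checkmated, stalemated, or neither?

White to move; white king on g2.
In check: yes, from the black bishop on f1.
Legal moves for White: Kg3, Kh2, Kf2, Kh1, Kxg1, Kxf1.
White is in check but has 6 legal moves → neither.

neither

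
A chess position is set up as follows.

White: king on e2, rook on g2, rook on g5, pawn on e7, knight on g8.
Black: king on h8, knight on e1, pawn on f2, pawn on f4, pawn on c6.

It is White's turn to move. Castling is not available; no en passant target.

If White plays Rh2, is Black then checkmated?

After Rh2: black king on h8; in check: yes, from the white rook on h2.
King squares — g7: attacked by Rg5; h7: attacked by Rh2; g8: attacked by Rg5.
Black has no legal moves → checkmate.

yes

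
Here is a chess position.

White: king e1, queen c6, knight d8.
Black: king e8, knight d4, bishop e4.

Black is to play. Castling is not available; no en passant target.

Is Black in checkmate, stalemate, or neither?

neither

Black to move; black king on e8.
In check: yes, from the white queen on c6.
Legal moves for Black: Kf8, Kxd8, Ke7, Bxc6, Nxc6.
Black is in check but has 5 legal moves → neither.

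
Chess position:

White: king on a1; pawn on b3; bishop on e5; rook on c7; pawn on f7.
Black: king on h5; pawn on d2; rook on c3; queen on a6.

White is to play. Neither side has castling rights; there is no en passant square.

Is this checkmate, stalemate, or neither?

White to move; white king on a1.
In check: yes, from the black queen on a6.
King squares — b1: available; a2: attacked by Qa6; b2: available.
Legal moves for White: Kb2, Kb1.
White is in check but has 2 legal moves → neither.

neither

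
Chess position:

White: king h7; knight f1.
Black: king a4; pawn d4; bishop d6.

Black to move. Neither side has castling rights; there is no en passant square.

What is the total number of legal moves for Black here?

Black to move; king on a4.
In check: no.
Legal moves: Bf8, Bb8, Be7, Bc7, Be5, Bc5, Bf4, Bb4, Bg3, Ba3, Bh2, Kb5, Ka5, Kb4, Kb3, Ka3, d3.
Count: 17.

17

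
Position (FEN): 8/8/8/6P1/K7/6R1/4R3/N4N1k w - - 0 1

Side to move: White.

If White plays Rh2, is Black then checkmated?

After Rh2: black king on h1; in check: yes, from the white rook on h2.
King squares — g1: attacked by Rg3; g2: attacked by Rh2; h2: attacked by Nf1.
Black has no legal moves → checkmate.

yes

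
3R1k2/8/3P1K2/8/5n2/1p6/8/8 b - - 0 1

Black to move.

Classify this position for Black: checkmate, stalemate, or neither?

checkmate

Black to move; black king on f8.
In check: yes, from the white rook on d8.
King squares — e7: attacked by Pd6; f7: attacked by Kf6; g7: attacked by Kf6; e8: attacked by Rd8; g8: attacked by Rd8.
Legal moves for Black: none.
In check with no legal moves → checkmate.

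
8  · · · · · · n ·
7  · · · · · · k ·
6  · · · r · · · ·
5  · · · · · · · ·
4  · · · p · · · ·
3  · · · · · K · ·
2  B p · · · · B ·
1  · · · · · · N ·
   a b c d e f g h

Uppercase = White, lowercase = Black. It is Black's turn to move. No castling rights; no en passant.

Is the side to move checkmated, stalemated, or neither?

Black to move; black king on g7.
In check: no.
Legal moves for Black include: Ne7, Nh6, Nf6, Kh8, Kf8, Kh7, Kh6, Kg6, Kf6, Rd8, Rd7, Rh6, Rg6, Rf6+, Re6, Rc6, Rb6, Ra6, ... (list truncated; more exist).
Black has legal moves and is not in check → neither.

neither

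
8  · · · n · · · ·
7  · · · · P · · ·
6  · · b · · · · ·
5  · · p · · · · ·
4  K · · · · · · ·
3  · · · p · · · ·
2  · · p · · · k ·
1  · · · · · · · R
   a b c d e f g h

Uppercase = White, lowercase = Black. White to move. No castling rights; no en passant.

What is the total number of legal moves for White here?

White to move; king on a4.
In check: yes, from the black bishop on c6.
Legal moves: Ka5, Kb3, Ka3.
Count: 3.

3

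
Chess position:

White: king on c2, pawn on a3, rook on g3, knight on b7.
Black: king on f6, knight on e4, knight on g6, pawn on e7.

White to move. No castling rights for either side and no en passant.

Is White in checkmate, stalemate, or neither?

White to move; white king on c2.
In check: no.
Legal moves for White include: Nd8, Nd6, Nc5, Na5, Rxg6+, Rg5, Rg4, Rh3, Rf3+, Re3, Rd3, Rc3, Rb3, Rg2, Rg1, Kd3, Kb3, Kb2, ... (list truncated; more exist).
White has legal moves and is not in check → neither.

neither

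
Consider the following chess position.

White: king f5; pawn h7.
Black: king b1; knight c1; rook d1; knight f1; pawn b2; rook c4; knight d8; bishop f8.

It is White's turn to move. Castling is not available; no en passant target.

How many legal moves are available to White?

White to move; king on f5.
In check: no.
Legal moves: Kg6, Kf6, Kg5, Ke5, h8=Q, h8=R, h8=B, h8=N.
Count: 8.

8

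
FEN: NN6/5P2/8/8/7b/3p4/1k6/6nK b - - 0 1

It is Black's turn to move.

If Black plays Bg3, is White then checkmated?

After Bg3: white king on h1; in check: no.
White is not in check, so this cannot be checkmate.

no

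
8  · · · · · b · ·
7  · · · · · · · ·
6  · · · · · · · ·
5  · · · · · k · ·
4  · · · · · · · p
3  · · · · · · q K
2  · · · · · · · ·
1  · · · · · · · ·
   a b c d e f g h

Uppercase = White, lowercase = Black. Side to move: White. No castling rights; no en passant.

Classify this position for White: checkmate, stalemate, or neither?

White to move; white king on h3.
In check: yes, from the black queen on g3.
King squares — g2: attacked by Qg3; h2: attacked by Qg3; g3: attacked by Ph4; g4: attacked by Qg3; h4: attacked by Qg3.
Legal moves for White: none.
In check with no legal moves → checkmate.

checkmate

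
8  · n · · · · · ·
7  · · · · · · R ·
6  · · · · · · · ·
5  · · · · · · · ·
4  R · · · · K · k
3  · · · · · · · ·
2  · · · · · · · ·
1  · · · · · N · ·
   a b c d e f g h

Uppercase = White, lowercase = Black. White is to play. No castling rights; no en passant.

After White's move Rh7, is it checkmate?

yes

After Rh7: black king on h4; in check: yes, from the white rook on h7.
King squares — g3: attacked by Nf1; h3: attacked by Rh7; g4: attacked by Kf4; g5: attacked by Kf4; h5: attacked by Rh7.
Black has no legal moves → checkmate.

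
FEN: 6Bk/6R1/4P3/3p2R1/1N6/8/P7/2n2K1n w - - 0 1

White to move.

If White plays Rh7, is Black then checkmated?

After Rh7: black king on h8; in check: yes, from the white rook on h7.
King squares — g7: attacked by Rg5; h7: attacked by Bg8; g8: attacked by Rg5.
Black has no legal moves → checkmate.

yes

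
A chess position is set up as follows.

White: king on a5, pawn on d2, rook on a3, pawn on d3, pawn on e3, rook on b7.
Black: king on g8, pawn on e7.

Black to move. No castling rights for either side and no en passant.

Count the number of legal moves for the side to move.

7

Black to move; king on g8.
In check: no.
Legal moves: Kh8, Kf8, Kh7, Kg7, Kf7, e6, e5.
Count: 7.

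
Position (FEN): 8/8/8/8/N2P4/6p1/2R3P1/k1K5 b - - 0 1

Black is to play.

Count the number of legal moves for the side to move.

0

Black to move; king on a1.
In check: no.
Legal moves: none.
Count: 0.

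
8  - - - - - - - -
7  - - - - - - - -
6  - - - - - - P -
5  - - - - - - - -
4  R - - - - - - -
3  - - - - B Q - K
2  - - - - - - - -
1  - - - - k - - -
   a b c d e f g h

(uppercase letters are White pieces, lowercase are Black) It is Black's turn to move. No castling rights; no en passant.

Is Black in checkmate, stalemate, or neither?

Black to move; black king on e1.
In check: no.
King squares — d1: attacked by Qf3; f1: attacked by Qf3; d2: attacked by Be3; e2: attacked by Qf3; f2: attacked by Be3.
Legal moves for Black: none.
Not in check and no legal moves → stalemate.

stalemate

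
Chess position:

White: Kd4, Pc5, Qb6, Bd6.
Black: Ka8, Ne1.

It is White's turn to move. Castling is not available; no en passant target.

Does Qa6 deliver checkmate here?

yes

After Qa6: black king on a8; in check: yes, from the white queen on a6.
King squares — a7: attacked by Qa6; b7: attacked by Qa6; b8: attacked by Bd6.
Black has no legal moves → checkmate.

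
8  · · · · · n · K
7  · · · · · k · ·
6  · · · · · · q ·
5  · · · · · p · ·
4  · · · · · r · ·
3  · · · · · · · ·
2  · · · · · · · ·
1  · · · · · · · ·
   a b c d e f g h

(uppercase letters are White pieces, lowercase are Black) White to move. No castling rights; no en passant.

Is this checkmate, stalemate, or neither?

White to move; white king on h8.
In check: no.
King squares — g7: attacked by Qg6; h7: attacked by Qg6; g8: attacked by Qg6.
Legal moves for White: none.
Not in check and no legal moves → stalemate.

stalemate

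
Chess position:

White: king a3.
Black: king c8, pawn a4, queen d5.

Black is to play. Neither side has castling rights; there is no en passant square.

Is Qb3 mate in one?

After Qb3: white king on a3; in check: yes, from the black queen on b3.
King squares — a2: attacked by Qb3; b2: attacked by Qb3; b3: attacked by Pa4; a4: attacked by Qb3; b4: attacked by Qb3.
White has no legal moves → checkmate.

yes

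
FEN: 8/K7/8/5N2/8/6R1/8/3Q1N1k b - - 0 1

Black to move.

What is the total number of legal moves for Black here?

0

Black to move; king on h1.
In check: no.
Legal moves: none.
Count: 0.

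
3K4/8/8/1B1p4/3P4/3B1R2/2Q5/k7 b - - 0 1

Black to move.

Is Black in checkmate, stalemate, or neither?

Black to move; black king on a1.
In check: no.
King squares — b1: attacked by Qc2; a2: attacked by Qc2; b2: attacked by Qc2.
Legal moves for Black: none.
Not in check and no legal moves → stalemate.

stalemate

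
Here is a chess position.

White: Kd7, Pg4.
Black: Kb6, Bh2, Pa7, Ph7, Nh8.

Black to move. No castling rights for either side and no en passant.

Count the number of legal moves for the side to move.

18

Black to move; king on b6.
In check: no.
Legal moves: Nf7, Ng6, Kb7, Ka6, Kc5, Kb5, Ka5, Bb8, Bc7, Bd6, Be5, Bf4, Bg3, Bg1, h6, a6, h5, a5.
Count: 18.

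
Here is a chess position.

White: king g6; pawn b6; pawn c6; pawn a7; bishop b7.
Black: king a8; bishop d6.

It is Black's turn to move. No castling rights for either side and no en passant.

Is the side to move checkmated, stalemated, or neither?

Black to move; black king on a8.
In check: yes, from the white bishop on b7.
King squares — a7: attacked by Pb6; b7: attacked by Pc6; b8: attacked by Pa7.
Legal moves for Black: none.
In check with no legal moves → checkmate.

checkmate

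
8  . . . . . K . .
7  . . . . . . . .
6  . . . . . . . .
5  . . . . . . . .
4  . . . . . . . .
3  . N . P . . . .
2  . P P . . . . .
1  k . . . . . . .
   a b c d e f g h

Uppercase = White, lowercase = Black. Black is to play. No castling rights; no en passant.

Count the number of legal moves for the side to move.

Black to move; king on a1.
In check: yes, from the white knight on b3.
Legal moves: Kxb2, Ka2, Kb1.
Count: 3.

3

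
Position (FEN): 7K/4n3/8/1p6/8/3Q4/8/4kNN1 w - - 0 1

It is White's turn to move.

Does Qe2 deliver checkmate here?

yes

After Qe2: black king on e1; in check: yes, from the white queen on e2.
King squares — d1: attacked by Qe2; f1: attacked by Qe2; d2: attacked by Nf1; e2: attacked by Ng1; f2: attacked by Qe2.
Black has no legal moves → checkmate.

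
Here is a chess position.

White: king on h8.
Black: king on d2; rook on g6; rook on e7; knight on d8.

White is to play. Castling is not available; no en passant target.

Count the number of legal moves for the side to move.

White to move; king on h8.
In check: no.
Legal moves: none.
Count: 0.

0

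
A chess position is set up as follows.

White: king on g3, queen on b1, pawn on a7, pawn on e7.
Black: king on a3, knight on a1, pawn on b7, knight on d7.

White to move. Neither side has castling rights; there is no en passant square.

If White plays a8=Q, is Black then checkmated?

yes

After a8=Q: black king on a3; in check: yes, from the white queen on a8.
King squares — a2: attacked by Qb1; b2: attacked by Qb1; b3: attacked by Qb1; a4: attacked by Qa8; b4: attacked by Qb1.
Black has no legal moves → checkmate.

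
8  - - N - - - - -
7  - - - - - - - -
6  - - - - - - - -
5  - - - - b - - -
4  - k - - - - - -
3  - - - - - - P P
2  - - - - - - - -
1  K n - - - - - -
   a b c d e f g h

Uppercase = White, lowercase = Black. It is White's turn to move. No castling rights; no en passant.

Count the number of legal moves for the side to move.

White to move; king on a1.
In check: yes, from the black bishop on e5.
Legal moves: Ka2, Kxb1.
Count: 2.

2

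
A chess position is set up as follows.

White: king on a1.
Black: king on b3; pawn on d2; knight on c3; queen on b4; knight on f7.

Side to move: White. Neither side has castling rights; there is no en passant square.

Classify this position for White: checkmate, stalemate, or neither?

stalemate

White to move; white king on a1.
In check: no.
King squares — b1: attacked by Nc3; a2: attacked by Kb3; b2: attacked by Kb3.
Legal moves for White: none.
Not in check and no legal moves → stalemate.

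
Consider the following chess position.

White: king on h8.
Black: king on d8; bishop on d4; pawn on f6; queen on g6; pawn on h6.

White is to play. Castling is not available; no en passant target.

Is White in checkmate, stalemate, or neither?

stalemate

White to move; white king on h8.
In check: no.
King squares — g7: attacked by Qg6; h7: attacked by Qg6; g8: attacked by Qg6.
Legal moves for White: none.
Not in check and no legal moves → stalemate.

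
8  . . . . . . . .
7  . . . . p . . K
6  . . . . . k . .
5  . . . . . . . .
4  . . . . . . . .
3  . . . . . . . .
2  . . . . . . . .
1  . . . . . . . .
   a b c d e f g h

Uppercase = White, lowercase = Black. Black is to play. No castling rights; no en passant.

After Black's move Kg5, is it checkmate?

After Kg5: white king on h7; in check: no.
White is not in check, so this cannot be checkmate.

no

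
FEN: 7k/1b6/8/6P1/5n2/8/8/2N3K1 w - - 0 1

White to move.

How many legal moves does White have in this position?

White to move; king on g1.
In check: no.
Legal moves: Kh2, Kf2, Kf1, Nd3, Nb3, Ne2, Na2, g6.
Count: 8.

8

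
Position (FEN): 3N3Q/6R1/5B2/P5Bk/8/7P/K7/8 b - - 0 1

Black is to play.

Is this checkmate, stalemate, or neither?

checkmate

Black to move; black king on h5.
In check: yes, from the white queen on h8.
King squares — g4: attacked by Ph3; h4: attacked by Bg5; g5: attacked by Bf6; g6: attacked by Rg7; h6: attacked by Bg5.
Legal moves for Black: none.
In check with no legal moves → checkmate.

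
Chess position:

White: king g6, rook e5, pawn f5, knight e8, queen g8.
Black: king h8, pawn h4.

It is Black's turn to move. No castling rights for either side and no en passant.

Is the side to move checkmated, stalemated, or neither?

Black to move; black king on h8.
In check: yes, from the white queen on g8.
King squares — g7: attacked by Kg6; h7: attacked by Kg6; g8: available.
Legal moves for Black: Kxg8.
Black is in check but has 1 legal move → neither.

neither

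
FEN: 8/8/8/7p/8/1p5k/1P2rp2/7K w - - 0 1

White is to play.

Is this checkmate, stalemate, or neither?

stalemate

White to move; white king on h1.
In check: no.
King squares — g1: attacked by Pf2; g2: attacked by Kh3; h2: attacked by Kh3.
Legal moves for White: none.
Not in check and no legal moves → stalemate.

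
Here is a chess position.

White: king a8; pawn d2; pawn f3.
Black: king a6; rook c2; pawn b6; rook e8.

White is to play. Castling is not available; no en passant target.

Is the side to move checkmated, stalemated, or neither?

White to move; white king on a8.
In check: yes, from the black rook on e8.
King squares — a7: attacked by Ka6; b7: attacked by Ka6; b8: attacked by Re8.
Legal moves for White: none.
In check with no legal moves → checkmate.

checkmate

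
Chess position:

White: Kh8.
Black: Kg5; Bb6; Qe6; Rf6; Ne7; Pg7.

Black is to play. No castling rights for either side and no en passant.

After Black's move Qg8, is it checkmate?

After Qg8: white king on h8; in check: yes, from the black queen on g8.
King squares — g7: attacked by Qg8; h7: attacked by Qg8; g8: attacked by Ne7.
White has no legal moves → checkmate.

yes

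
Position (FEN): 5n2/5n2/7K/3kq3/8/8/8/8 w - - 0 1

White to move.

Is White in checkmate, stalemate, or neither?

checkmate

White to move; white king on h6.
In check: yes, from the black knight on f7.
King squares — g5: attacked by Qe5; h5: attacked by Qe5; g6: attacked by Nf8; g7: attacked by Qe5; h7: attacked by Nf8.
Legal moves for White: none.
In check with no legal moves → checkmate.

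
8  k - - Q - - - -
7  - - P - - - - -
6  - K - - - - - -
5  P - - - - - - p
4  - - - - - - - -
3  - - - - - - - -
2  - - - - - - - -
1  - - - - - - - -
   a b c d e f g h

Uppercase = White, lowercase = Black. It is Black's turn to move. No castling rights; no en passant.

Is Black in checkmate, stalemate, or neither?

checkmate

Black to move; black king on a8.
In check: yes, from the white queen on d8.
King squares — a7: attacked by Kb6; b7: attacked by Kb6; b8: attacked by Pc7.
Legal moves for Black: none.
In check with no legal moves → checkmate.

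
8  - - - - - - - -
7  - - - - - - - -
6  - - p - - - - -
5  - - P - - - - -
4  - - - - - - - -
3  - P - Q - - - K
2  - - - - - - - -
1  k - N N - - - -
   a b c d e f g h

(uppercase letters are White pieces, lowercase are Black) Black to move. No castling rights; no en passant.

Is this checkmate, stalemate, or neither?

Black to move; black king on a1.
In check: no.
King squares — b1: attacked by Qd3; a2: attacked by Nc1; b2: attacked by Nd1.
Legal moves for Black: none.
Not in check and no legal moves → stalemate.

stalemate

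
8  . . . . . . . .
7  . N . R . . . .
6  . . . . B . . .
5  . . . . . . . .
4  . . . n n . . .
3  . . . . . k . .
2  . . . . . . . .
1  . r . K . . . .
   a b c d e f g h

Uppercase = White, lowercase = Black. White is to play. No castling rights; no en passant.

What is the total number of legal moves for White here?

0

White to move; king on d1.
In check: yes, from the black rook on b1.
Legal moves: none.
Count: 0.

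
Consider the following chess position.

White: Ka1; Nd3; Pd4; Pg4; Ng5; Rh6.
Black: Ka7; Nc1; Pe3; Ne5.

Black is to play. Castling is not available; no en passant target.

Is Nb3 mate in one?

no

After Nb3: white king on a1; in check: yes, from the black knight on b3.
White has 3 legal replies: Kb2, Ka2, Kb1.
In check but a legal move exists → not checkmate.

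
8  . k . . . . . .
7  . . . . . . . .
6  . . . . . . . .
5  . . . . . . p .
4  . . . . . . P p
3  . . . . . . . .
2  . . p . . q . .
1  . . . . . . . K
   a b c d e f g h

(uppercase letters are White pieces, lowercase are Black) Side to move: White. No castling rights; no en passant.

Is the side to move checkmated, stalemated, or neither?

stalemate

White to move; white king on h1.
In check: no.
King squares — g1: attacked by Qf2; g2: attacked by Qf2; h2: attacked by Qf2.
Legal moves for White: none.
Not in check and no legal moves → stalemate.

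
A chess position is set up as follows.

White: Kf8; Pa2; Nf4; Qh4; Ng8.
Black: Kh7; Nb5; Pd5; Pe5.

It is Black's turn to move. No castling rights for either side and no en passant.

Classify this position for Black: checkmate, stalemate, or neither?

checkmate

Black to move; black king on h7.
In check: yes, from the white queen on h4.
King squares — g6: attacked by Nf4; h6: attacked by Qh4; g7: attacked by Kf8; g8: attacked by Kf8; h8: attacked by Qh4.
Legal moves for Black: none.
In check with no legal moves → checkmate.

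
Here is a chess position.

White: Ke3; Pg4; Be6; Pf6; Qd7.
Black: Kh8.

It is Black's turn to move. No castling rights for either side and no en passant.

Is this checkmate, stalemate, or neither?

Black to move; black king on h8.
In check: no.
King squares — g7: attacked by Pf6; h7: attacked by Qd7; g8: attacked by Be6.
Legal moves for Black: none.
Not in check and no legal moves → stalemate.

stalemate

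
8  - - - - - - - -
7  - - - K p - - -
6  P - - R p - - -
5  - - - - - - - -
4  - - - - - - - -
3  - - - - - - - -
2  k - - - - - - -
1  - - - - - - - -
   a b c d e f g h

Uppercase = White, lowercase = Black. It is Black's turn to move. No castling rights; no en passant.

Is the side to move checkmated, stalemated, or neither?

Black to move; black king on a2.
In check: no.
Legal moves for Black: Kb3, Ka3, Kb2, Kb1, Ka1, exd6, e5.
Black has 7 legal moves and is not in check → neither.

neither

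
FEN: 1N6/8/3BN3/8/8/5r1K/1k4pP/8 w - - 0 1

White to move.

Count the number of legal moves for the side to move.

White to move; king on h3.
In check: yes, from the black rook on f3.
Legal moves: Kh4, Kg4, Kxg2, Bg3.
Count: 4.

4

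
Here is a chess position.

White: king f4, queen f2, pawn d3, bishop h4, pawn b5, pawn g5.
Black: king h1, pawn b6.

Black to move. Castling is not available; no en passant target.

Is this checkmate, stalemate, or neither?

Black to move; black king on h1.
In check: no.
King squares — g1: attacked by Qf2; g2: attacked by Qf2; h2: attacked by Qf2.
Legal moves for Black: none.
Not in check and no legal moves → stalemate.

stalemate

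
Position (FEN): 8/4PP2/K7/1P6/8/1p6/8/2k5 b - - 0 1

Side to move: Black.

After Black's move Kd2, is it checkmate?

After Kd2: white king on a6; in check: no.
White is not in check, so this cannot be checkmate.

no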